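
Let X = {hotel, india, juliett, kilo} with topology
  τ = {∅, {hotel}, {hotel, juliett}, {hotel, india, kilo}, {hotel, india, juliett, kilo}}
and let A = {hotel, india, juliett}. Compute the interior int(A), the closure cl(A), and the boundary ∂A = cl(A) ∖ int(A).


int(A) = {hotel, juliett}, cl(A) = {hotel, india, juliett, kilo}, ∂A = {india, kilo}.

Closed sets in (X, τ) are complements of opens:
  closed(X, τ) = {∅, {juliett}, {india, kilo}, {india, juliett, kilo}, {hotel, india, juliett, kilo}}.
int(A) = ⋃ {U ∈ τ : U ⊆ A}. Opens contained in A: ∅, {hotel}, {hotel, juliett}.
Taking the union of these: int(A) = {hotel, juliett}.
cl(A) = ⋂ {C closed : A ⊆ C}. Closed sets containing A: {hotel, india, juliett, kilo}.
Intersecting these: cl(A) = {hotel, india, juliett, kilo}.
∂A = cl(A) ∖ int(A) = {hotel, india, juliett, kilo} ∖ {hotel, juliett} = {india, kilo}.


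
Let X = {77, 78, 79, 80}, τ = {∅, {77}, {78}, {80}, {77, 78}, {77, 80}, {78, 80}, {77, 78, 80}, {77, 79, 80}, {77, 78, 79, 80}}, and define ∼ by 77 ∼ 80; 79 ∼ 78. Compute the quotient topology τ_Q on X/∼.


X/∼ = {[77=80], [78=79]}; |τ_Q| = 3.

Equivalence classes: [77=80], [78=79].
Quotient map π: X → X/∼ sends 77 ↦ [77=80], 78 ↦ [78=79], 79 ↦ [78=79], 80 ↦ [77=80].
For each subset V ⊆ X/∼, compute π^{-1}(V) ⊆ X and check whether π^{-1}(V) ∈ τ. V is open in τ_Q iff π^{-1}(V) ∈ τ.
  V = {}: π^{-1}(V) = ∅ ∈ τ ✓.
  V = {[77=80]}: π^{-1}(V) = {77, 80} ∈ τ ✓.
  V = {[78=79]}: π^{-1}(V) = {78, 79} ∉ τ ✗.
  V = {[77=80], [78=79]}: π^{-1}(V) = {77, 78, 79, 80} ∈ τ ✓.
Open sets in the quotient: τ_Q = {{}, {[77=80]}, {[77=80], [78=79]}} (3 elements).


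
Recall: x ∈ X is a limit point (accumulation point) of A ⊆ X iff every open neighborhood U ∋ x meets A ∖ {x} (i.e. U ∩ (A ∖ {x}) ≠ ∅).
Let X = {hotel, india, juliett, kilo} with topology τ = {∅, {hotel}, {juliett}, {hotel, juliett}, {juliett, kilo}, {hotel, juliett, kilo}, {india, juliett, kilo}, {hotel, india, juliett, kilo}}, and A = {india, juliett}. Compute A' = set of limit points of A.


A' = {india, kilo}

For each x ∈ X, list the open sets U ∈ τ with x ∈ U, then check whether U ∩ (A ∖ {x}) ≠ ∅ for every such U.
  x = hotel: open {hotel} ∋ x has {hotel} ∩ (A ∖ {hotel}) = ∅, so x is NOT a limit point.
  x = india: opens ∋ x are {india, juliett, kilo}, {hotel, india, juliett, kilo}; each meets A ∖ {india}, so x IS a limit point.
  x = juliett: open {juliett} ∋ x has {juliett} ∩ (A ∖ {juliett}) = ∅, so x is NOT a limit point.
  x = kilo: opens ∋ x are {juliett, kilo}, {hotel, juliett, kilo}, {india, juliett, kilo}, {hotel, india, juliett, kilo}; each meets A ∖ {kilo}, so x IS a limit point.
Collecting: A' = {india, kilo}.


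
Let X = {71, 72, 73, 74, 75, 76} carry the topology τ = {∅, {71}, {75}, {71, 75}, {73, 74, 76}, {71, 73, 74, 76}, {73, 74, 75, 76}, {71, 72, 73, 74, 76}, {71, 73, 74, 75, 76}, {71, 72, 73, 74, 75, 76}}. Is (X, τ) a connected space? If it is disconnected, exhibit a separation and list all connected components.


(X, τ) is disconnected; components = [{75}, {71, 72, 73, 74, 76}].

Find clopen sets (U ∈ τ with X ∖ U ∈ τ):
  U = ∅, X ∖ U = {71, 72, 73, 74, 75, 76} — both open, so U is clopen.
  U = {75}, X ∖ U = {71, 72, 73, 74, 76} — both open, so U is clopen.
  U = {71, 72, 73, 74, 76}, X ∖ U = {75} — both open, so U is clopen.
  U = {71, 72, 73, 74, 75, 76}, X ∖ U = ∅ — both open, so U is clopen.
Nontrivial clopen(s) exist: e.g. {71, 72, 73, 74, 76}. So (X, τ) is disconnected.
Compute connected components by grouping points that agree on all clopens:
  component: {75}
  component: {71, 72, 73, 74, 76}


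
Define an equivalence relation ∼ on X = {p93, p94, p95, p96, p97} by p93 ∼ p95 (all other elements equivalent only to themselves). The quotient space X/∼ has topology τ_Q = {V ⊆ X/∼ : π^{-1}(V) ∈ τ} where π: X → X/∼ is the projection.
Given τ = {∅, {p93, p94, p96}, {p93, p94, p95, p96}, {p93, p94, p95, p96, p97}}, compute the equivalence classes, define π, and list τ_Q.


X/∼ = {[p93=p95], [p94], [p96], [p97]}; |τ_Q| = 3.

Equivalence classes: [p93=p95], [p94], [p96], [p97].
Quotient map π: X → X/∼ sends p93 ↦ [p93=p95], p94 ↦ [p94], p95 ↦ [p93=p95], p96 ↦ [p96], p97 ↦ [p97].
For each subset V ⊆ X/∼, compute π^{-1}(V) ⊆ X and check whether π^{-1}(V) ∈ τ. V is open in τ_Q iff π^{-1}(V) ∈ τ.
  V = {}: π^{-1}(V) = ∅ ∈ τ ✓.
  V = {[p93=p95]}: π^{-1}(V) = {p93, p95} ∉ τ ✗.
  V = {[p94]}: π^{-1}(V) = {p94} ∉ τ ✗.
  V = {[p93=p95], [p94]}: π^{-1}(V) = {p93, p94, p95} ∉ τ ✗.
  V = {[p96]}: π^{-1}(V) = {p96} ∉ τ ✗.
  V = {[p93=p95], [p96]}: π^{-1}(V) = {p93, p95, p96} ∉ τ ✗.
  V = {[p94], [p96]}: π^{-1}(V) = {p94, p96} ∉ τ ✗.
  V = {[p93=p95], [p94], [p96]}: π^{-1}(V) = {p93, p94, p95, p96} ∈ τ ✓.
  V = {[p97]}: π^{-1}(V) = {p97} ∉ τ ✗.
  V = {[p93=p95], [p97]}: π^{-1}(V) = {p93, p95, p97} ∉ τ ✗.
  V = {[p94], [p97]}: π^{-1}(V) = {p94, p97} ∉ τ ✗.
  V = {[p93=p95], [p94], [p97]}: π^{-1}(V) = {p93, p94, p95, p97} ∉ τ ✗.
  V = {[p96], [p97]}: π^{-1}(V) = {p96, p97} ∉ τ ✗.
  V = {[p93=p95], [p96], [p97]}: π^{-1}(V) = {p93, p95, p96, p97} ∉ τ ✗.
  V = {[p94], [p96], [p97]}: π^{-1}(V) = {p94, p96, p97} ∉ τ ✗.
  V = {[p93=p95], [p94], [p96], [p97]}: π^{-1}(V) = {p93, p94, p95, p96, p97} ∈ τ ✓.
Open sets in the quotient: τ_Q = {{}, {[p93=p95], [p94], [p96]}, {[p93=p95], [p94], [p96], [p97]}} (3 elements).


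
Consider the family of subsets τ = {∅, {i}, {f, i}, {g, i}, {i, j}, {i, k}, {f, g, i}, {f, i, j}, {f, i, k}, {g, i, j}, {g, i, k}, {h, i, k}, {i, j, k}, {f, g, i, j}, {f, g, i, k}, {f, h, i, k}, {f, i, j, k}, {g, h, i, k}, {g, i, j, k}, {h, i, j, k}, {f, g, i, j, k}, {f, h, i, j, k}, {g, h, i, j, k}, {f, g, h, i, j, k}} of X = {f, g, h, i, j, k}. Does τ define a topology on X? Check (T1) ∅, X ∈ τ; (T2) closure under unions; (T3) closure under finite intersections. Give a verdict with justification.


τ is NOT a topology on X.

Axiom (T1): ∅ ∈ τ? Yes; X ∈ τ? Yes.
Axiom (T2/T3): check pairwise unions and intersections of members of τ.
Counterexample for (T2): {f, i} ∪ {g, h, i, k} = {f, g, h, i, k} ∉ τ. Therefore τ is NOT a topology.


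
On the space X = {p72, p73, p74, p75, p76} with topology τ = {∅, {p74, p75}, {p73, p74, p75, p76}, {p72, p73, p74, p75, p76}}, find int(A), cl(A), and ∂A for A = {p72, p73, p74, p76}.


int(A) = ∅, cl(A) = {p72, p73, p74, p75, p76}, ∂A = {p72, p73, p74, p75, p76}.

Closed sets in (X, τ) are complements of opens:
  closed(X, τ) = {∅, {p72}, {p72, p73, p76}, {p72, p73, p74, p75, p76}}.
int(A) = ⋃ {U ∈ τ : U ⊆ A}. Opens contained in A: ∅.
Taking the union of these: int(A) = ∅.
cl(A) = ⋂ {C closed : A ⊆ C}. Closed sets containing A: {p72, p73, p74, p75, p76}.
Intersecting these: cl(A) = {p72, p73, p74, p75, p76}.
∂A = cl(A) ∖ int(A) = {p72, p73, p74, p75, p76} ∖ ∅ = {p72, p73, p74, p75, p76}.


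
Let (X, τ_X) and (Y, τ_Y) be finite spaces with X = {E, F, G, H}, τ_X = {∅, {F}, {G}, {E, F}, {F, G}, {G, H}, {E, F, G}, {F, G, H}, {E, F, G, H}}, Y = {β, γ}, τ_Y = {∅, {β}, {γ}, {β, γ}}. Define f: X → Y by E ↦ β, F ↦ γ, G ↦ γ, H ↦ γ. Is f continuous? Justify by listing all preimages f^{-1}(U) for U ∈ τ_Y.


f is NOT continuous.

Compute f^{-1}(U) for each U ∈ τ_Y:
  U = ∅: f^{-1}(U) = ∅ ∈ τ_X ✓.
  U = {β}: f^{-1}(U) = {E} ∉ τ_X ✗.
  U = {γ}: f^{-1}(U) = {F, G, H} ∈ τ_X ✓.
  U = {β, γ}: f^{-1}(U) = {E, F, G, H} ∈ τ_X ✓.
Found U = {β} with f^{-1}(U) = {E} not in τ_X. Therefore f is NOT continuous.


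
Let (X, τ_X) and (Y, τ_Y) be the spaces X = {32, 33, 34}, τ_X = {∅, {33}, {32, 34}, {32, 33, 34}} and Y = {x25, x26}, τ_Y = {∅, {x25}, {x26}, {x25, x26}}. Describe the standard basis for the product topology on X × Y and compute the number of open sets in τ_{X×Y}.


Basis B = {∅ × ∅, {33} × {x25}, {33} × {x26}, {32, 34} × {x25}, {32, 34} × {x26}, {33} × {x25, x26}, {32, 33, 34} × {x25}, {32, 33, 34} × {x26}, {32, 34} × {x25, x26}, {32, 33, 34} × {x25, x26}}; |τ_{X×Y}| = 16.

Enumerate products U × V with U ∈ τ_X, V ∈ τ_Y (deduplicated):
  ∅ × ∅ = {} (∅)
  {33} × {x25} = {(33,x25)}
  {33} × {x26} = {(33,x26)}
  {32, 34} × {x25} = {(32,x25), (34,x25)}
  {32, 34} × {x26} = {(32,x26), (34,x26)}
  {33} × {x25, x26} = {(33,x25), (33,x26)}
  {32, 33, 34} × {x25} = {(32,x25), (33,x25), (34,x25)}
  {32, 33, 34} × {x26} = {(32,x26), (33,x26), (34,x26)}
  {32, 34} × {x25, x26} = {(32,x25), (32,x26), (34,x25), (34,x26)}
  {32, 33, 34} × {x25, x26} = {(32,x25), (32,x26), (33,x25), (33,x26), (34,x25), (34,x26)}
These 10 distinct sets form the basis B.
Close under arbitrary unions to get τ_{X×Y}; counting gives |τ_{X×Y}| = 16.


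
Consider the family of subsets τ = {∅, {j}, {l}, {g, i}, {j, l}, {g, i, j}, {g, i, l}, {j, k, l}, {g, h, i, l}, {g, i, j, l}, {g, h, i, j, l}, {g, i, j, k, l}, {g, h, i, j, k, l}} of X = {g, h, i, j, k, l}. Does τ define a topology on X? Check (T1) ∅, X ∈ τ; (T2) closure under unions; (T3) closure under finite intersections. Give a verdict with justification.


τ IS a topology on X.

Axiom (T1): ∅ ∈ τ? Yes; X ∈ τ? Yes.
Axiom (T2/T3): check pairwise unions and intersections of members of τ.
All pairwise intersections and unions checked — each lies in τ. Therefore τ satisfies (T1), (T2), (T3): it IS a topology on X.


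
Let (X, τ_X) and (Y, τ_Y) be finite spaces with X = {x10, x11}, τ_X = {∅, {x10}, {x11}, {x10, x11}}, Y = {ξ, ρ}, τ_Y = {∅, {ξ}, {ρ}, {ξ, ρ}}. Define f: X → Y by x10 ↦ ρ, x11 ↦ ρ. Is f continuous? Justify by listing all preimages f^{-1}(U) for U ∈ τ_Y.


f IS continuous.

Compute f^{-1}(U) for each U ∈ τ_Y:
  U = ∅: f^{-1}(U) = ∅ ∈ τ_X ✓.
  U = {ξ}: f^{-1}(U) = ∅ ∈ τ_X ✓.
  U = {ρ}: f^{-1}(U) = {x10, x11} ∈ τ_X ✓.
  U = {ξ, ρ}: f^{-1}(U) = {x10, x11} ∈ τ_X ✓.
Every preimage lies in τ_X, so f IS continuous.


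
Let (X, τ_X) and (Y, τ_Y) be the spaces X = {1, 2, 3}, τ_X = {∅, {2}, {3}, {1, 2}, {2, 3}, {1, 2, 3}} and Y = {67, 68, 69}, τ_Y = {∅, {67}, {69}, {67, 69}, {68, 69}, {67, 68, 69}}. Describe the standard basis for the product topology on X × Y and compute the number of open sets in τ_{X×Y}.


Basis B = {∅ × ∅, {2} × {67}, {2} × {69}, {3} × {67}, {3} × {69}, {1, 2} × {67}, {1, 2} × {69}, {2} × {67, 69}, {2, 3} × {67}, {2} × {68, 69}, {2, 3} × {69}, {3} × {67, 69}, {3} × {68, 69}, {1, 2, 3} × {67}, {1, 2, 3} × {69}, {2} × {67, 68, 69}, {3} × {67, 68, 69}, {1, 2} × {67, 69}, {1, 2} × {68, 69}, {2, 3} × {67, 69}, {2, 3} × {68, 69}, {1, 2} × {67, 68, 69}, {1, 2, 3} × {67, 69}, {1, 2, 3} × {68, 69}, {2, 3} × {67, 68, 69}, {1, 2, 3} × {67, 68, 69}}; |τ_{X×Y}| = 108.

Enumerate products U × V with U ∈ τ_X, V ∈ τ_Y (deduplicated):
  ∅ × ∅ = {} (∅)
  {2} × {67} = {(2,67)}
  {2} × {69} = {(2,69)}
  {3} × {67} = {(3,67)}
  {3} × {69} = {(3,69)}
  {1, 2} × {67} = {(1,67), (2,67)}
  {1, 2} × {69} = {(1,69), (2,69)}
  {2} × {67, 69} = {(2,67), (2,69)}
  {2, 3} × {67} = {(2,67), (3,67)}
  {2} × {68, 69} = {(2,68), (2,69)}
  {2, 3} × {69} = {(2,69), (3,69)}
  {3} × {67, 69} = {(3,67), (3,69)}
  {3} × {68, 69} = {(3,68), (3,69)}
  {1, 2, 3} × {67} = {(1,67), (2,67), (3,67)}
  {1, 2, 3} × {69} = {(1,69), (2,69), (3,69)}
  {2} × {67, 68, 69} = {(2,67), (2,68), (2,69)}
  {3} × {67, 68, 69} = {(3,67), (3,68), (3,69)}
  {1, 2} × {67, 69} = {(1,67), (1,69), (2,67), (2,69)}
  {1, 2} × {68, 69} = {(1,68), (1,69), (2,68), (2,69)}
  {2, 3} × {67, 69} = {(2,67), (2,69), (3,67), (3,69)}
  {2, 3} × {68, 69} = {(2,68), (2,69), (3,68), (3,69)}
  {1, 2} × {67, 68, 69} = {(1,67), (1,68), (1,69), (2,67), (2,68), (2,69)}
  {1, 2, 3} × {67, 69} = {(1,67), (1,69), (2,67), (2,69), (3,67), (3,69)}
  {1, 2, 3} × {68, 69} = {(1,68), (1,69), (2,68), (2,69), (3,68), (3,69)}
  {2, 3} × {67, 68, 69} = {(2,67), (2,68), (2,69), (3,67), (3,68), (3,69)}
  {1, 2, 3} × {67, 68, 69} = {(1,67), (1,68), (1,69), (2,67), (2,68), (2,69), (3,67), (3,68), (3,69)}
These 26 distinct sets form the basis B.
Close under arbitrary unions to get τ_{X×Y}; counting gives |τ_{X×Y}| = 108.


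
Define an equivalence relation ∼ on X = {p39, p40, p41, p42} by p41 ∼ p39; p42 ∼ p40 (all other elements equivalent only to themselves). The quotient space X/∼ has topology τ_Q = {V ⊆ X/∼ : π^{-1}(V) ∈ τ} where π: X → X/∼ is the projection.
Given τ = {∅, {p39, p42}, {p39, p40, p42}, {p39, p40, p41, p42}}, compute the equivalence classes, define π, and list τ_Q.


X/∼ = {[p39=p41], [p40=p42]}; |τ_Q| = 2.

Equivalence classes: [p39=p41], [p40=p42].
Quotient map π: X → X/∼ sends p39 ↦ [p39=p41], p40 ↦ [p40=p42], p41 ↦ [p39=p41], p42 ↦ [p40=p42].
For each subset V ⊆ X/∼, compute π^{-1}(V) ⊆ X and check whether π^{-1}(V) ∈ τ. V is open in τ_Q iff π^{-1}(V) ∈ τ.
  V = {}: π^{-1}(V) = ∅ ∈ τ ✓.
  V = {[p39=p41]}: π^{-1}(V) = {p39, p41} ∉ τ ✗.
  V = {[p40=p42]}: π^{-1}(V) = {p40, p42} ∉ τ ✗.
  V = {[p39=p41], [p40=p42]}: π^{-1}(V) = {p39, p40, p41, p42} ∈ τ ✓.
Open sets in the quotient: τ_Q = {{}, {[p39=p41], [p40=p42]}} (2 elements).


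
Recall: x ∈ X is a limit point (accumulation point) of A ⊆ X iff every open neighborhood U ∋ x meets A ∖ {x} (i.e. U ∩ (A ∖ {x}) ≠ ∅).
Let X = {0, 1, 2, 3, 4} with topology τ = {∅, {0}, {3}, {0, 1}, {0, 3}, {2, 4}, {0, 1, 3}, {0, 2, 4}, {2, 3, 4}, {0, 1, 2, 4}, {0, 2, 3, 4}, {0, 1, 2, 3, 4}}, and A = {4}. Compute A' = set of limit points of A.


A' = {2}

For each x ∈ X, list the open sets U ∈ τ with x ∈ U, then check whether U ∩ (A ∖ {x}) ≠ ∅ for every such U.
  x = 0: open {0} ∋ x has {0} ∩ (A ∖ {0}) = ∅, so x is NOT a limit point.
  x = 1: open {0, 1} ∋ x has {0, 1} ∩ (A ∖ {1}) = ∅, so x is NOT a limit point.
  x = 2: opens ∋ x are {2, 4}, {0, 2, 4}, {2, 3, 4}, {0, 1, 2, 4}, {0, 2, 3, 4}, {0, 1, 2, 3, 4}; each meets A ∖ {2}, so x IS a limit point.
  x = 3: open {3} ∋ x has {3} ∩ (A ∖ {3}) = ∅, so x is NOT a limit point.
  x = 4: open {2, 4} ∋ x has {2, 4} ∩ (A ∖ {4}) = ∅, so x is NOT a limit point.
Collecting: A' = {2}.


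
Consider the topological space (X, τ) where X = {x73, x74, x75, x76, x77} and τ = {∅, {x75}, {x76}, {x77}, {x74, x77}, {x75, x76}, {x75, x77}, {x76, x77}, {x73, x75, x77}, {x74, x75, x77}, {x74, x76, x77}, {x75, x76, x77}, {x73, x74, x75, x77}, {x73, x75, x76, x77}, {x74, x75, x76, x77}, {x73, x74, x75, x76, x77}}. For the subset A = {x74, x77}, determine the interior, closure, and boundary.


int(A) = {x74, x77}, cl(A) = {x73, x74, x77}, ∂A = {x73}.

Closed sets in (X, τ) are complements of opens:
  closed(X, τ) = {∅, {x73}, {x74}, {x76}, {x73, x74}, {x73, x75}, {x73, x76}, {x74, x76}, {x73, x74, x75}, {x73, x74, x76}, {x73, x74, x77}, {x73, x75, x76}, {x73, x74, x75, x76}, {x73, x74, x75, x77}, {x73, x74, x76, x77}, {x73, x74, x75, x76, x77}}.
int(A) = ⋃ {U ∈ τ : U ⊆ A}. Opens contained in A: ∅, {x77}, {x74, x77}.
Taking the union of these: int(A) = {x74, x77}.
cl(A) = ⋂ {C closed : A ⊆ C}. Closed sets containing A: {x73, x74, x77}, {x73, x74, x75, x77}, {x73, x74, x76, x77}, {x73, x74, x75, x76, x77}.
Intersecting these: cl(A) = {x73, x74, x77}.
∂A = cl(A) ∖ int(A) = {x73, x74, x77} ∖ {x74, x77} = {x73}.


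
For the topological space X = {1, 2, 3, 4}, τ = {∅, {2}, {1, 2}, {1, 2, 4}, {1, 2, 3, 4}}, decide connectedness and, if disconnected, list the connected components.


(X, τ) is connected.

Find clopen sets (U ∈ τ with X ∖ U ∈ τ):
  U = ∅, X ∖ U = {1, 2, 3, 4} — both open, so U is clopen.
  U = {1, 2, 3, 4}, X ∖ U = ∅ — both open, so U is clopen.
Only trivial clopens (∅ and X) exist, so (X, τ) is connected.
Compute connected components by grouping points that agree on all clopens:
  component: {1, 2, 3, 4}


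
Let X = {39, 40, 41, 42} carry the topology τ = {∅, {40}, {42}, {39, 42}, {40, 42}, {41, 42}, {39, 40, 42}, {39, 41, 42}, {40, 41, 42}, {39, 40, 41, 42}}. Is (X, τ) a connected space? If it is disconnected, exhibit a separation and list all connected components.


(X, τ) is disconnected; components = [{40}, {39, 41, 42}].

Find clopen sets (U ∈ τ with X ∖ U ∈ τ):
  U = ∅, X ∖ U = {39, 40, 41, 42} — both open, so U is clopen.
  U = {40}, X ∖ U = {39, 41, 42} — both open, so U is clopen.
  U = {39, 41, 42}, X ∖ U = {40} — both open, so U is clopen.
  U = {39, 40, 41, 42}, X ∖ U = ∅ — both open, so U is clopen.
Nontrivial clopen(s) exist: e.g. {40}. So (X, τ) is disconnected.
Compute connected components by grouping points that agree on all clopens:
  component: {40}
  component: {39, 41, 42}


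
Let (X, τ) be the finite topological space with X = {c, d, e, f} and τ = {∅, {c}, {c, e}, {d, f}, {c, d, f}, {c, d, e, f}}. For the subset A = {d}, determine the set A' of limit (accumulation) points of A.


A' = {f}

For each x ∈ X, list the open sets U ∈ τ with x ∈ U, then check whether U ∩ (A ∖ {x}) ≠ ∅ for every such U.
  x = c: open {c} ∋ x has {c} ∩ (A ∖ {c}) = ∅, so x is NOT a limit point.
  x = d: open {d, f} ∋ x has {d, f} ∩ (A ∖ {d}) = ∅, so x is NOT a limit point.
  x = e: open {c, e} ∋ x has {c, e} ∩ (A ∖ {e}) = ∅, so x is NOT a limit point.
  x = f: opens ∋ x are {d, f}, {c, d, f}, {c, d, e, f}; each meets A ∖ {f}, so x IS a limit point.
Collecting: A' = {f}.


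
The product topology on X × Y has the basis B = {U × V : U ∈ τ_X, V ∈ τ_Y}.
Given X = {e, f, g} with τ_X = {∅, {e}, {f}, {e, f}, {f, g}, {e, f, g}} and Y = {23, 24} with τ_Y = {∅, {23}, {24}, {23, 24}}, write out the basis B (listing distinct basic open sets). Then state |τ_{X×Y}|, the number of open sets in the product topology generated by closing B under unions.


Basis B = {∅ × ∅, {e} × {23}, {e} × {24}, {f} × {23}, {f} × {24}, {e} × {23, 24}, {e, f} × {23}, {e, f} × {24}, {f} × {23, 24}, {f, g} × {23}, {f, g} × {24}, {e, f, g} × {23}, {e, f, g} × {24}, {e, f} × {23, 24}, {f, g} × {23, 24}, {e, f, g} × {23, 24}}; |τ_{X×Y}| = 36.

Enumerate products U × V with U ∈ τ_X, V ∈ τ_Y (deduplicated):
  ∅ × ∅ = {} (∅)
  {e} × {23} = {(e,23)}
  {e} × {24} = {(e,24)}
  {f} × {23} = {(f,23)}
  {f} × {24} = {(f,24)}
  {e} × {23, 24} = {(e,23), (e,24)}
  {e, f} × {23} = {(e,23), (f,23)}
  {e, f} × {24} = {(e,24), (f,24)}
  {f} × {23, 24} = {(f,23), (f,24)}
  {f, g} × {23} = {(f,23), (g,23)}
  {f, g} × {24} = {(f,24), (g,24)}
  {e, f, g} × {23} = {(e,23), (f,23), (g,23)}
  {e, f, g} × {24} = {(e,24), (f,24), (g,24)}
  {e, f} × {23, 24} = {(e,23), (e,24), (f,23), (f,24)}
  {f, g} × {23, 24} = {(f,23), (f,24), (g,23), (g,24)}
  {e, f, g} × {23, 24} = {(e,23), (e,24), (f,23), (f,24), (g,23), (g,24)}
These 16 distinct sets form the basis B.
Close under arbitrary unions to get τ_{X×Y}; counting gives |τ_{X×Y}| = 36.


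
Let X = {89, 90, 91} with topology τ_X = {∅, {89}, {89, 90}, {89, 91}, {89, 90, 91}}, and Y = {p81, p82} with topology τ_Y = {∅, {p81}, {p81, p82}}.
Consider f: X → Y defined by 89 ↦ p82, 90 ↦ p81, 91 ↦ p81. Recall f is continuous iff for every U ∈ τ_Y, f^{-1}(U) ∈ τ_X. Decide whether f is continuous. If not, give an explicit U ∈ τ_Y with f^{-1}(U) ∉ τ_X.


f is NOT continuous.

Compute f^{-1}(U) for each U ∈ τ_Y:
  U = ∅: f^{-1}(U) = ∅ ∈ τ_X ✓.
  U = {p81}: f^{-1}(U) = {90, 91} ∉ τ_X ✗.
  U = {p81, p82}: f^{-1}(U) = {89, 90, 91} ∈ τ_X ✓.
Found U = {p81} with f^{-1}(U) = {90, 91} not in τ_X. Therefore f is NOT continuous.


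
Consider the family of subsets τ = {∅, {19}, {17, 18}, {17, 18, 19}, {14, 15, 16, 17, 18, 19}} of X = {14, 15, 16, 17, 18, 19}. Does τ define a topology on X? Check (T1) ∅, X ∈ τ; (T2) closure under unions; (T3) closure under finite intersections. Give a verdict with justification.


τ IS a topology on X.

Axiom (T1): ∅ ∈ τ? Yes; X ∈ τ? Yes.
Axiom (T2/T3): check pairwise unions and intersections of members of τ.
All pairwise intersections and unions checked — each lies in τ. Therefore τ satisfies (T1), (T2), (T3): it IS a topology on X.


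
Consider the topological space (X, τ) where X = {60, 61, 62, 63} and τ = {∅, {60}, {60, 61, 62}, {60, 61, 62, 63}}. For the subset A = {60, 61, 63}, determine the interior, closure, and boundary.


int(A) = {60}, cl(A) = {60, 61, 62, 63}, ∂A = {61, 62, 63}.

Closed sets in (X, τ) are complements of opens:
  closed(X, τ) = {∅, {63}, {61, 62, 63}, {60, 61, 62, 63}}.
int(A) = ⋃ {U ∈ τ : U ⊆ A}. Opens contained in A: ∅, {60}.
Taking the union of these: int(A) = {60}.
cl(A) = ⋂ {C closed : A ⊆ C}. Closed sets containing A: {60, 61, 62, 63}.
Intersecting these: cl(A) = {60, 61, 62, 63}.
∂A = cl(A) ∖ int(A) = {60, 61, 62, 63} ∖ {60} = {61, 62, 63}.


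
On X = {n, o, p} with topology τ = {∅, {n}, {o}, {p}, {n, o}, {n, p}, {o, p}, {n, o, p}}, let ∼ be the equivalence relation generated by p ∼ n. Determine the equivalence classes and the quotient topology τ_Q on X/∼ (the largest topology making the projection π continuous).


X/∼ = {[n=p], [o]}; |τ_Q| = 4.

Equivalence classes: [n=p], [o].
Quotient map π: X → X/∼ sends n ↦ [n=p], o ↦ [o], p ↦ [n=p].
For each subset V ⊆ X/∼, compute π^{-1}(V) ⊆ X and check whether π^{-1}(V) ∈ τ. V is open in τ_Q iff π^{-1}(V) ∈ τ.
  V = {}: π^{-1}(V) = ∅ ∈ τ ✓.
  V = {[n=p]}: π^{-1}(V) = {n, p} ∈ τ ✓.
  V = {[o]}: π^{-1}(V) = {o} ∈ τ ✓.
  V = {[n=p], [o]}: π^{-1}(V) = {n, o, p} ∈ τ ✓.
Open sets in the quotient: τ_Q = {{}, {[n=p]}, {[o]}, {[n=p], [o]}} (4 elements).


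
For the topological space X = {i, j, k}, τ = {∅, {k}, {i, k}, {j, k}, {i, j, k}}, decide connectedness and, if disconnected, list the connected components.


(X, τ) is connected.

Find clopen sets (U ∈ τ with X ∖ U ∈ τ):
  U = ∅, X ∖ U = {i, j, k} — both open, so U is clopen.
  U = {i, j, k}, X ∖ U = ∅ — both open, so U is clopen.
Only trivial clopens (∅ and X) exist, so (X, τ) is connected.
Compute connected components by grouping points that agree on all clopens:
  component: {i, j, k}


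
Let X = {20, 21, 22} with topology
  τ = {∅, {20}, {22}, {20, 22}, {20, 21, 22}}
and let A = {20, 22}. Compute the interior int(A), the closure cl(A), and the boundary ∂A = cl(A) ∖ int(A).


int(A) = {20, 22}, cl(A) = {20, 21, 22}, ∂A = {21}.

Closed sets in (X, τ) are complements of opens:
  closed(X, τ) = {∅, {21}, {20, 21}, {21, 22}, {20, 21, 22}}.
int(A) = ⋃ {U ∈ τ : U ⊆ A}. Opens contained in A: ∅, {20}, {22}, {20, 22}.
Taking the union of these: int(A) = {20, 22}.
cl(A) = ⋂ {C closed : A ⊆ C}. Closed sets containing A: {20, 21, 22}.
Intersecting these: cl(A) = {20, 21, 22}.
∂A = cl(A) ∖ int(A) = {20, 21, 22} ∖ {20, 22} = {21}.


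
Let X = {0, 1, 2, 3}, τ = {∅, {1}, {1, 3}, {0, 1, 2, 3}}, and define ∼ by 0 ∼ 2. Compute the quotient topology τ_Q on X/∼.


X/∼ = {[0=2], [1], [3]}; |τ_Q| = 4.

Equivalence classes: [0=2], [1], [3].
Quotient map π: X → X/∼ sends 0 ↦ [0=2], 1 ↦ [1], 2 ↦ [0=2], 3 ↦ [3].
For each subset V ⊆ X/∼, compute π^{-1}(V) ⊆ X and check whether π^{-1}(V) ∈ τ. V is open in τ_Q iff π^{-1}(V) ∈ τ.
  V = {}: π^{-1}(V) = ∅ ∈ τ ✓.
  V = {[0=2]}: π^{-1}(V) = {0, 2} ∉ τ ✗.
  V = {[1]}: π^{-1}(V) = {1} ∈ τ ✓.
  V = {[0=2], [1]}: π^{-1}(V) = {0, 1, 2} ∉ τ ✗.
  V = {[3]}: π^{-1}(V) = {3} ∉ τ ✗.
  V = {[0=2], [3]}: π^{-1}(V) = {0, 2, 3} ∉ τ ✗.
  V = {[1], [3]}: π^{-1}(V) = {1, 3} ∈ τ ✓.
  V = {[0=2], [1], [3]}: π^{-1}(V) = {0, 1, 2, 3} ∈ τ ✓.
Open sets in the quotient: τ_Q = {{}, {[1]}, {[1], [3]}, {[0=2], [1], [3]}} (4 elements).


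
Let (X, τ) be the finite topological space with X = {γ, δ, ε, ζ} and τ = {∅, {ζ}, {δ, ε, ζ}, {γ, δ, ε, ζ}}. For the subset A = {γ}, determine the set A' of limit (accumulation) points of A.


A' = ∅

For each x ∈ X, list the open sets U ∈ τ with x ∈ U, then check whether U ∩ (A ∖ {x}) ≠ ∅ for every such U.
  x = γ: open {γ, δ, ε, ζ} ∋ x has {γ, δ, ε, ζ} ∩ (A ∖ {γ}) = ∅, so x is NOT a limit point.
  x = δ: open {δ, ε, ζ} ∋ x has {δ, ε, ζ} ∩ (A ∖ {δ}) = ∅, so x is NOT a limit point.
  x = ε: open {δ, ε, ζ} ∋ x has {δ, ε, ζ} ∩ (A ∖ {ε}) = ∅, so x is NOT a limit point.
  x = ζ: open {ζ} ∋ x has {ζ} ∩ (A ∖ {ζ}) = ∅, so x is NOT a limit point.
Collecting: A' = ∅.


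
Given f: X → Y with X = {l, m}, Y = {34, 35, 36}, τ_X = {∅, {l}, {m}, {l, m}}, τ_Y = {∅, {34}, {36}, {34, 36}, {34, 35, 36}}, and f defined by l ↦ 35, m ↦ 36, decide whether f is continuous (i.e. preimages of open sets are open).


f IS continuous.

Compute f^{-1}(U) for each U ∈ τ_Y:
  U = ∅: f^{-1}(U) = ∅ ∈ τ_X ✓.
  U = {34}: f^{-1}(U) = ∅ ∈ τ_X ✓.
  U = {36}: f^{-1}(U) = {m} ∈ τ_X ✓.
  U = {34, 36}: f^{-1}(U) = {m} ∈ τ_X ✓.
  U = {34, 35, 36}: f^{-1}(U) = {l, m} ∈ τ_X ✓.
Every preimage lies in τ_X, so f IS continuous.


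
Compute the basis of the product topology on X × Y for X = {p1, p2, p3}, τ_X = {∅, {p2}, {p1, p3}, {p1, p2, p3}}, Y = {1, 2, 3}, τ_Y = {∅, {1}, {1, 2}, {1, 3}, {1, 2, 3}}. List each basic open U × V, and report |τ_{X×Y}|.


Basis B = {∅ × ∅, {p2} × {1}, {p1, p3} × {1}, {p2} × {1, 2}, {p2} × {1, 3}, {p1, p2, p3} × {1}, {p2} × {1, 2, 3}, {p1, p3} × {1, 2}, {p1, p3} × {1, 3}, {p1, p3} × {1, 2, 3}, {p1, p2, p3} × {1, 2}, {p1, p2, p3} × {1, 3}, {p1, p2, p3} × {1, 2, 3}}; |τ_{X×Y}| = 25.

Enumerate products U × V with U ∈ τ_X, V ∈ τ_Y (deduplicated):
  ∅ × ∅ = {} (∅)
  {p2} × {1} = {(p2,1)}
  {p1, p3} × {1} = {(p1,1), (p3,1)}
  {p2} × {1, 2} = {(p2,1), (p2,2)}
  {p2} × {1, 3} = {(p2,1), (p2,3)}
  {p1, p2, p3} × {1} = {(p1,1), (p2,1), (p3,1)}
  {p2} × {1, 2, 3} = {(p2,1), (p2,2), (p2,3)}
  {p1, p3} × {1, 2} = {(p1,1), (p1,2), (p3,1), (p3,2)}
  {p1, p3} × {1, 3} = {(p1,1), (p1,3), (p3,1), (p3,3)}
  {p1, p3} × {1, 2, 3} = {(p1,1), (p1,2), (p1,3), (p3,1), (p3,2), (p3,3)}
  {p1, p2, p3} × {1, 2} = {(p1,1), (p1,2), (p2,1), (p2,2), (p3,1), (p3,2)}
  {p1, p2, p3} × {1, 3} = {(p1,1), (p1,3), (p2,1), (p2,3), (p3,1), (p3,3)}
  {p1, p2, p3} × {1, 2, 3} = {(p1,1), (p1,2), (p1,3), (p2,1), (p2,2), (p2,3), (p3,1), (p3,2), (p3,3)}
These 13 distinct sets form the basis B.
Close under arbitrary unions to get τ_{X×Y}; counting gives |τ_{X×Y}| = 25.


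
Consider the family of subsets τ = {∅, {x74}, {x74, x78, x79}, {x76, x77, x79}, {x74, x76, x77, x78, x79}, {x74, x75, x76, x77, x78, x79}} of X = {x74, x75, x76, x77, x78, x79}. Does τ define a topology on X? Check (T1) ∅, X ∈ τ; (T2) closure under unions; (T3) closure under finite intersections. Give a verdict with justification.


τ is NOT a topology on X.

Axiom (T1): ∅ ∈ τ? Yes; X ∈ τ? Yes.
Axiom (T2/T3): check pairwise unions and intersections of members of τ.
Counterexample for (T2): {x74} ∪ {x76, x77, x79} = {x74, x76, x77, x79} ∉ τ. Therefore τ is NOT a topology.


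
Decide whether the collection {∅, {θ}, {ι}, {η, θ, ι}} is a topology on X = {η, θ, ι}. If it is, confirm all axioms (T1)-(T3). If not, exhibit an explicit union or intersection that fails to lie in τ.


τ is NOT a topology on X.

Axiom (T1): ∅ ∈ τ? Yes; X ∈ τ? Yes.
Axiom (T2/T3): check pairwise unions and intersections of members of τ.
Counterexample for (T2): {θ} ∪ {ι} = {θ, ι} ∉ τ. Therefore τ is NOT a topology.


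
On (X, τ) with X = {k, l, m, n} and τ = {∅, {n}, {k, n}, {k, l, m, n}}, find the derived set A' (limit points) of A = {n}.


A' = {k, l, m}

For each x ∈ X, list the open sets U ∈ τ with x ∈ U, then check whether U ∩ (A ∖ {x}) ≠ ∅ for every such U.
  x = k: opens ∋ x are {k, n}, {k, l, m, n}; each meets A ∖ {k}, so x IS a limit point.
  x = l: opens ∋ x are {k, l, m, n}; each meets A ∖ {l}, so x IS a limit point.
  x = m: opens ∋ x are {k, l, m, n}; each meets A ∖ {m}, so x IS a limit point.
  x = n: open {n} ∋ x has {n} ∩ (A ∖ {n}) = ∅, so x is NOT a limit point.
Collecting: A' = {k, l, m}.


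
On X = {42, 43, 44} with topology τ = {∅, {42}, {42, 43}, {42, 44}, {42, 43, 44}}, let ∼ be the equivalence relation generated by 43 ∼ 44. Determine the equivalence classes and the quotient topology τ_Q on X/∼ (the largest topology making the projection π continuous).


X/∼ = {[42], [43=44]}; |τ_Q| = 3.

Equivalence classes: [42], [43=44].
Quotient map π: X → X/∼ sends 42 ↦ [42], 43 ↦ [43=44], 44 ↦ [43=44].
For each subset V ⊆ X/∼, compute π^{-1}(V) ⊆ X and check whether π^{-1}(V) ∈ τ. V is open in τ_Q iff π^{-1}(V) ∈ τ.
  V = {}: π^{-1}(V) = ∅ ∈ τ ✓.
  V = {[42]}: π^{-1}(V) = {42} ∈ τ ✓.
  V = {[43=44]}: π^{-1}(V) = {43, 44} ∉ τ ✗.
  V = {[42], [43=44]}: π^{-1}(V) = {42, 43, 44} ∈ τ ✓.
Open sets in the quotient: τ_Q = {{}, {[42]}, {[42], [43=44]}} (3 elements).


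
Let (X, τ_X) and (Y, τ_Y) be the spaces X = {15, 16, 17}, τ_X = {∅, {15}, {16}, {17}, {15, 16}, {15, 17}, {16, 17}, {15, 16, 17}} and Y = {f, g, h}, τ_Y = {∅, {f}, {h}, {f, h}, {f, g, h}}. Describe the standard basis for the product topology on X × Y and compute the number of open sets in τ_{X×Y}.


Basis B = {∅ × ∅, {15} × {f}, {15} × {h}, {16} × {f}, {16} × {h}, {17} × {f}, {17} × {h}, {15} × {f, h}, {15, 16} × {f}, {15, 17} × {f}, {15, 16} × {h}, {15, 17} × {h}, {16} × {f, h}, {16, 17} × {f}, {16, 17} × {h}, {17} × {f, h}, {15} × {f, g, h}, {15, 16, 17} × {f}, {15, 16, 17} × {h}, {16} × {f, g, h}, {17} × {f, g, h}, {15, 16} × {f, h}, {15, 17} × {f, h}, {16, 17} × {f, h}, {15, 16} × {f, g, h}, {15, 17} × {f, g, h}, {15, 16, 17} × {f, h}, {16, 17} × {f, g, h}, {15, 16, 17} × {f, g, h}}; |τ_{X×Y}| = 125.

Enumerate products U × V with U ∈ τ_X, V ∈ τ_Y (deduplicated):
  ∅ × ∅ = {} (∅)
  {15} × {f} = {(15,f)}
  {15} × {h} = {(15,h)}
  {16} × {f} = {(16,f)}
  {16} × {h} = {(16,h)}
  {17} × {f} = {(17,f)}
  {17} × {h} = {(17,h)}
  {15} × {f, h} = {(15,f), (15,h)}
  {15, 16} × {f} = {(15,f), (16,f)}
  {15, 17} × {f} = {(15,f), (17,f)}
  {15, 16} × {h} = {(15,h), (16,h)}
  {15, 17} × {h} = {(15,h), (17,h)}
  {16} × {f, h} = {(16,f), (16,h)}
  {16, 17} × {f} = {(16,f), (17,f)}
  {16, 17} × {h} = {(16,h), (17,h)}
  {17} × {f, h} = {(17,f), (17,h)}
  {15} × {f, g, h} = {(15,f), (15,g), (15,h)}
  {15, 16, 17} × {f} = {(15,f), (16,f), (17,f)}
  {15, 16, 17} × {h} = {(15,h), (16,h), (17,h)}
  {16} × {f, g, h} = {(16,f), (16,g), (16,h)}
  {17} × {f, g, h} = {(17,f), (17,g), (17,h)}
  {15, 16} × {f, h} = {(15,f), (15,h), (16,f), (16,h)}
  {15, 17} × {f, h} = {(15,f), (15,h), (17,f), (17,h)}
  {16, 17} × {f, h} = {(16,f), (16,h), (17,f), (17,h)}
  {15, 16} × {f, g, h} = {(15,f), (15,g), (15,h), (16,f), (16,g), (16,h)}
  {15, 17} × {f, g, h} = {(15,f), (15,g), (15,h), (17,f), (17,g), (17,h)}
  {15, 16, 17} × {f, h} = {(15,f), (15,h), (16,f), (16,h), (17,f), (17,h)}
  {16, 17} × {f, g, h} = {(16,f), (16,g), (16,h), (17,f), (17,g), (17,h)}
  {15, 16, 17} × {f, g, h} = {(15,f), (15,g), (15,h), (16,f), (16,g), (16,h), (17,f), (17,g), (17,h)}
These 29 distinct sets form the basis B.
Close under arbitrary unions to get τ_{X×Y}; counting gives |τ_{X×Y}| = 125.


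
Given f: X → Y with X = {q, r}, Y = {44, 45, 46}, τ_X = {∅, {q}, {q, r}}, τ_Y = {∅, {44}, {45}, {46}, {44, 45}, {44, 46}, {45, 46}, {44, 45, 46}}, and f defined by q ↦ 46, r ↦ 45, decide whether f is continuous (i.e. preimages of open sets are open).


f is NOT continuous.

Compute f^{-1}(U) for each U ∈ τ_Y:
  U = ∅: f^{-1}(U) = ∅ ∈ τ_X ✓.
  U = {44}: f^{-1}(U) = ∅ ∈ τ_X ✓.
  U = {45}: f^{-1}(U) = {r} ∉ τ_X ✗.
  U = {46}: f^{-1}(U) = {q} ∈ τ_X ✓.
  U = {44, 45}: f^{-1}(U) = {r} ∉ τ_X ✗.
  U = {44, 46}: f^{-1}(U) = {q} ∈ τ_X ✓.
  U = {45, 46}: f^{-1}(U) = {q, r} ∈ τ_X ✓.
  U = {44, 45, 46}: f^{-1}(U) = {q, r} ∈ τ_X ✓.
Found U = {45} with f^{-1}(U) = {r} not in τ_X. Therefore f is NOT continuous.


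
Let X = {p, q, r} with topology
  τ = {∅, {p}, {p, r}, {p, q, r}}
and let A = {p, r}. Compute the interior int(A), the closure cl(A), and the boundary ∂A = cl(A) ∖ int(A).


int(A) = {p, r}, cl(A) = {p, q, r}, ∂A = {q}.

Closed sets in (X, τ) are complements of opens:
  closed(X, τ) = {∅, {q}, {q, r}, {p, q, r}}.
int(A) = ⋃ {U ∈ τ : U ⊆ A}. Opens contained in A: ∅, {p}, {p, r}.
Taking the union of these: int(A) = {p, r}.
cl(A) = ⋂ {C closed : A ⊆ C}. Closed sets containing A: {p, q, r}.
Intersecting these: cl(A) = {p, q, r}.
∂A = cl(A) ∖ int(A) = {p, q, r} ∖ {p, r} = {q}.


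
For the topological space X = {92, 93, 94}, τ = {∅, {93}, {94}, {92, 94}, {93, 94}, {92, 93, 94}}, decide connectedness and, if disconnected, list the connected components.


(X, τ) is disconnected; components = [{93}, {92, 94}].

Find clopen sets (U ∈ τ with X ∖ U ∈ τ):
  U = ∅, X ∖ U = {92, 93, 94} — both open, so U is clopen.
  U = {93}, X ∖ U = {92, 94} — both open, so U is clopen.
  U = {92, 94}, X ∖ U = {93} — both open, so U is clopen.
  U = {92, 93, 94}, X ∖ U = ∅ — both open, so U is clopen.
Nontrivial clopen(s) exist: e.g. {92, 94}. So (X, τ) is disconnected.
Compute connected components by grouping points that agree on all clopens:
  component: {93}
  component: {92, 94}


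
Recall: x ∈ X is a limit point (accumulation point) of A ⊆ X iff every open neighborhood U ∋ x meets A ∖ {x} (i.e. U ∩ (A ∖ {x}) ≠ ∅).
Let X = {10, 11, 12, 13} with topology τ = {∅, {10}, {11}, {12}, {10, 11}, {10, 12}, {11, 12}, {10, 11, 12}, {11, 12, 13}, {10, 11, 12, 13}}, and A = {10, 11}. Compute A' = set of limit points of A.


A' = {13}

For each x ∈ X, list the open sets U ∈ τ with x ∈ U, then check whether U ∩ (A ∖ {x}) ≠ ∅ for every such U.
  x = 10: open {10} ∋ x has {10} ∩ (A ∖ {10}) = ∅, so x is NOT a limit point.
  x = 11: open {11} ∋ x has {11} ∩ (A ∖ {11}) = ∅, so x is NOT a limit point.
  x = 12: open {12} ∋ x has {12} ∩ (A ∖ {12}) = ∅, so x is NOT a limit point.
  x = 13: opens ∋ x are {11, 12, 13}, {10, 11, 12, 13}; each meets A ∖ {13}, so x IS a limit point.
Collecting: A' = {13}.


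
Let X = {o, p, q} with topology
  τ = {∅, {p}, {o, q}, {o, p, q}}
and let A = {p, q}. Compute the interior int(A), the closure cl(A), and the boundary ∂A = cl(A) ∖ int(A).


int(A) = {p}, cl(A) = {o, p, q}, ∂A = {o, q}.

Closed sets in (X, τ) are complements of opens:
  closed(X, τ) = {∅, {p}, {o, q}, {o, p, q}}.
int(A) = ⋃ {U ∈ τ : U ⊆ A}. Opens contained in A: ∅, {p}.
Taking the union of these: int(A) = {p}.
cl(A) = ⋂ {C closed : A ⊆ C}. Closed sets containing A: {o, p, q}.
Intersecting these: cl(A) = {o, p, q}.
∂A = cl(A) ∖ int(A) = {o, p, q} ∖ {p} = {o, q}.


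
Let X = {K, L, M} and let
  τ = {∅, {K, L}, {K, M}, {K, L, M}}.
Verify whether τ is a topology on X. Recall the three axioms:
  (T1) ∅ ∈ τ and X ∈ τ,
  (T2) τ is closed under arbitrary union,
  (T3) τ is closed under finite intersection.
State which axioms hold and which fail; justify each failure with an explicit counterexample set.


τ is NOT a topology on X.

Axiom (T1): ∅ ∈ τ? Yes; X ∈ τ? Yes.
Axiom (T2/T3): check pairwise unions and intersections of members of τ.
Counterexample for (T3): {K, L} ∩ {K, M} = {K} ∉ τ. Therefore τ is NOT a topology.


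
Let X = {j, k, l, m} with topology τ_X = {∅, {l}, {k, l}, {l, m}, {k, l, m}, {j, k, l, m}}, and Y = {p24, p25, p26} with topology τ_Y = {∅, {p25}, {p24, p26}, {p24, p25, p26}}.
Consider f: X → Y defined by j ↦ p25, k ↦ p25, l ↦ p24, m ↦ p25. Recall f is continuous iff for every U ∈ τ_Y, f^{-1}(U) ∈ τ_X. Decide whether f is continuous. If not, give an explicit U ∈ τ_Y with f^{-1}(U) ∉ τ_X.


f is NOT continuous.

Compute f^{-1}(U) for each U ∈ τ_Y:
  U = ∅: f^{-1}(U) = ∅ ∈ τ_X ✓.
  U = {p25}: f^{-1}(U) = {j, k, m} ∉ τ_X ✗.
  U = {p24, p26}: f^{-1}(U) = {l} ∈ τ_X ✓.
  U = {p24, p25, p26}: f^{-1}(U) = {j, k, l, m} ∈ τ_X ✓.
Found U = {p25} with f^{-1}(U) = {j, k, m} not in τ_X. Therefore f is NOT continuous.


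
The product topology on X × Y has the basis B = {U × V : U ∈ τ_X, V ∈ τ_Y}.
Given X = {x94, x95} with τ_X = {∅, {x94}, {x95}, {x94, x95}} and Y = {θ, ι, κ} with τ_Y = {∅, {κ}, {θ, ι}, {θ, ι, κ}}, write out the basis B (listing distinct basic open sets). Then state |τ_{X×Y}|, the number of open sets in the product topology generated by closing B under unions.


Basis B = {∅ × ∅, {x94} × {κ}, {x95} × {κ}, {x94} × {θ, ι}, {x94, x95} × {κ}, {x95} × {θ, ι}, {x94} × {θ, ι, κ}, {x95} × {θ, ι, κ}, {x94, x95} × {θ, ι}, {x94, x95} × {θ, ι, κ}}; |τ_{X×Y}| = 16.

Enumerate products U × V with U ∈ τ_X, V ∈ τ_Y (deduplicated):
  ∅ × ∅ = {} (∅)
  {x94} × {κ} = {(x94,κ)}
  {x95} × {κ} = {(x95,κ)}
  {x94} × {θ, ι} = {(x94,θ), (x94,ι)}
  {x94, x95} × {κ} = {(x94,κ), (x95,κ)}
  {x95} × {θ, ι} = {(x95,θ), (x95,ι)}
  {x94} × {θ, ι, κ} = {(x94,θ), (x94,ι), (x94,κ)}
  {x95} × {θ, ι, κ} = {(x95,θ), (x95,ι), (x95,κ)}
  {x94, x95} × {θ, ι} = {(x94,θ), (x94,ι), (x95,θ), (x95,ι)}
  {x94, x95} × {θ, ι, κ} = {(x94,θ), (x94,ι), (x94,κ), (x95,θ), (x95,ι), (x95,κ)}
These 10 distinct sets form the basis B.
Close under arbitrary unions to get τ_{X×Y}; counting gives |τ_{X×Y}| = 16.


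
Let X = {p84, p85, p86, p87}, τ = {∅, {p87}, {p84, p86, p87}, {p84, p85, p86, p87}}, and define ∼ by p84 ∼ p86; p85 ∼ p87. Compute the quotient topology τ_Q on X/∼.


X/∼ = {[p84=p86], [p85=p87]}; |τ_Q| = 2.

Equivalence classes: [p84=p86], [p85=p87].
Quotient map π: X → X/∼ sends p84 ↦ [p84=p86], p85 ↦ [p85=p87], p86 ↦ [p84=p86], p87 ↦ [p85=p87].
For each subset V ⊆ X/∼, compute π^{-1}(V) ⊆ X and check whether π^{-1}(V) ∈ τ. V is open in τ_Q iff π^{-1}(V) ∈ τ.
  V = {}: π^{-1}(V) = ∅ ∈ τ ✓.
  V = {[p84=p86]}: π^{-1}(V) = {p84, p86} ∉ τ ✗.
  V = {[p85=p87]}: π^{-1}(V) = {p85, p87} ∉ τ ✗.
  V = {[p84=p86], [p85=p87]}: π^{-1}(V) = {p84, p85, p86, p87} ∈ τ ✓.
Open sets in the quotient: τ_Q = {{}, {[p84=p86], [p85=p87]}} (2 elements).


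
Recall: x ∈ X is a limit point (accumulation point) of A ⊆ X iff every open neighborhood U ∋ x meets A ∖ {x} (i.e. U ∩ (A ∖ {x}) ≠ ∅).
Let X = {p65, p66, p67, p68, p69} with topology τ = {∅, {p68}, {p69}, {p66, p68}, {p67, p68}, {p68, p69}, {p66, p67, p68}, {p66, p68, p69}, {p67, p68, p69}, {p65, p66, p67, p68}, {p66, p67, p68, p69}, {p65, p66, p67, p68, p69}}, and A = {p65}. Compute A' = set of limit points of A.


A' = ∅

For each x ∈ X, list the open sets U ∈ τ with x ∈ U, then check whether U ∩ (A ∖ {x}) ≠ ∅ for every such U.
  x = p65: open {p65, p66, p67, p68} ∋ x has {p65, p66, p67, p68} ∩ (A ∖ {p65}) = ∅, so x is NOT a limit point.
  x = p66: open {p66, p68} ∋ x has {p66, p68} ∩ (A ∖ {p66}) = ∅, so x is NOT a limit point.
  x = p67: open {p67, p68} ∋ x has {p67, p68} ∩ (A ∖ {p67}) = ∅, so x is NOT a limit point.
  x = p68: open {p68} ∋ x has {p68} ∩ (A ∖ {p68}) = ∅, so x is NOT a limit point.
  x = p69: open {p69} ∋ x has {p69} ∩ (A ∖ {p69}) = ∅, so x is NOT a limit point.
Collecting: A' = ∅.


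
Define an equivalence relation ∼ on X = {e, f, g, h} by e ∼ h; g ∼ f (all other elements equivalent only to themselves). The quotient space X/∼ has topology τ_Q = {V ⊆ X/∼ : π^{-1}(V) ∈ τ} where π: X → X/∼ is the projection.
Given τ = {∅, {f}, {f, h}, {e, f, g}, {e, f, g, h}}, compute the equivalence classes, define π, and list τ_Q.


X/∼ = {[e=h], [f=g]}; |τ_Q| = 2.

Equivalence classes: [e=h], [f=g].
Quotient map π: X → X/∼ sends e ↦ [e=h], f ↦ [f=g], g ↦ [f=g], h ↦ [e=h].
For each subset V ⊆ X/∼, compute π^{-1}(V) ⊆ X and check whether π^{-1}(V) ∈ τ. V is open in τ_Q iff π^{-1}(V) ∈ τ.
  V = {}: π^{-1}(V) = ∅ ∈ τ ✓.
  V = {[e=h]}: π^{-1}(V) = {e, h} ∉ τ ✗.
  V = {[f=g]}: π^{-1}(V) = {f, g} ∉ τ ✗.
  V = {[e=h], [f=g]}: π^{-1}(V) = {e, f, g, h} ∈ τ ✓.
Open sets in the quotient: τ_Q = {{}, {[e=h], [f=g]}} (2 elements).
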